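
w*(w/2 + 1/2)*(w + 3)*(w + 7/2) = w^4/2 + 15*w^3/4 + 17*w^2/2 + 21*w/4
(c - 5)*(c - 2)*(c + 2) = c^3 - 5*c^2 - 4*c + 20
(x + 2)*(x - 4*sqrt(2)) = x^2 - 4*sqrt(2)*x + 2*x - 8*sqrt(2)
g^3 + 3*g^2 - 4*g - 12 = (g - 2)*(g + 2)*(g + 3)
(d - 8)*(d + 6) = d^2 - 2*d - 48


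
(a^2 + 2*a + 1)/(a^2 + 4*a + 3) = (a + 1)/(a + 3)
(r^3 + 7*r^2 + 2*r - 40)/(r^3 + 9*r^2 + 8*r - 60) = (r + 4)/(r + 6)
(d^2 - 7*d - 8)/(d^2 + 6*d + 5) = (d - 8)/(d + 5)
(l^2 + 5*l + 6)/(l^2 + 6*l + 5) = (l^2 + 5*l + 6)/(l^2 + 6*l + 5)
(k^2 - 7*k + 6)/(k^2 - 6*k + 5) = (k - 6)/(k - 5)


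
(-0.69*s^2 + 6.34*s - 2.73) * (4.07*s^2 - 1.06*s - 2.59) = -2.8083*s^4 + 26.5352*s^3 - 16.0444*s^2 - 13.5268*s + 7.0707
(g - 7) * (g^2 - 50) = g^3 - 7*g^2 - 50*g + 350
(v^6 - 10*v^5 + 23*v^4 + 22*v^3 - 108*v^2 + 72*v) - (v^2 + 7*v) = v^6 - 10*v^5 + 23*v^4 + 22*v^3 - 109*v^2 + 65*v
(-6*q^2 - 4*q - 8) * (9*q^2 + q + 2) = -54*q^4 - 42*q^3 - 88*q^2 - 16*q - 16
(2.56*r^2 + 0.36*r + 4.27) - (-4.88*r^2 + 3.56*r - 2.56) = 7.44*r^2 - 3.2*r + 6.83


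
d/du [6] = 0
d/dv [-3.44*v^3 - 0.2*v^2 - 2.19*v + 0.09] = -10.32*v^2 - 0.4*v - 2.19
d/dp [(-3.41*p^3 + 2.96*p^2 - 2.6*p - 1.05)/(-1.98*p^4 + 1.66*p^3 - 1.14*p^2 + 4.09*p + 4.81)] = (-6.7518*p^6 + 11.7216*p^5 - 16.4702*p^4 - 27.5778*p^3 - 34.8349*p^2 + 26.0812*p - 8.2115)/(3.9204*p^8 - 6.5736*p^7 + 7.27*p^6 - 19.9812*p^5 - 4.1692*p^4 + 6.644*p^3 + 5.7613*p^2 + 39.3458*p + 23.1361)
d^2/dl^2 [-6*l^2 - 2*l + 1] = -12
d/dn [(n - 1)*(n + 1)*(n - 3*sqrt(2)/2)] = 3*n^2 - 3*sqrt(2)*n - 1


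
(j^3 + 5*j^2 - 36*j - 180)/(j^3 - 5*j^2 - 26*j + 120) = (j + 6)/(j - 4)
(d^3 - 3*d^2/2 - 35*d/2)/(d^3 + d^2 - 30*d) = (d + 7/2)/(d + 6)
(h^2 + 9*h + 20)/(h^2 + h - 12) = (h + 5)/(h - 3)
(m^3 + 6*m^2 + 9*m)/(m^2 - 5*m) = (m^2 + 6*m + 9)/(m - 5)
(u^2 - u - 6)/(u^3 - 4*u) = (u - 3)/(u*(u - 2))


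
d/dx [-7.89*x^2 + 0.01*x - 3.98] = 0.01 - 15.78*x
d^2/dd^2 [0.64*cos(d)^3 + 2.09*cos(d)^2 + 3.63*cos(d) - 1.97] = -4.11*cos(d) - 4.18*cos(2*d) - 1.44*cos(3*d)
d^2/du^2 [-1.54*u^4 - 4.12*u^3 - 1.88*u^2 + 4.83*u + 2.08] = -18.48*u^2 - 24.72*u - 3.76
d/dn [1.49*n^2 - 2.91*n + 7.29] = 2.98*n - 2.91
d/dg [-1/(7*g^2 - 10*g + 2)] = 2*(7*g - 5)/(7*g^2 - 10*g + 2)^2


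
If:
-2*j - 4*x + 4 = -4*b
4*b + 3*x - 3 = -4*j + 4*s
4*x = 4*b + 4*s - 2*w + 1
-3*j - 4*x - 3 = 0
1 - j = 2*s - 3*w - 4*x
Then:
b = 17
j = -75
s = -137/8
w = -443/4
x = 111/2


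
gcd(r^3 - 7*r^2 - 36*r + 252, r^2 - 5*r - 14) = r - 7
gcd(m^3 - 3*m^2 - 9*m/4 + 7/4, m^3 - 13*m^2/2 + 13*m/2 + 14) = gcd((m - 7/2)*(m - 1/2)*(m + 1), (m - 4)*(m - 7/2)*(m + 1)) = m^2 - 5*m/2 - 7/2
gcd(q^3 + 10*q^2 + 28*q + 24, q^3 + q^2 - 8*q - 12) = q^2 + 4*q + 4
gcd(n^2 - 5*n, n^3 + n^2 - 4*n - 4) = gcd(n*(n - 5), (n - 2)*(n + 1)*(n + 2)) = 1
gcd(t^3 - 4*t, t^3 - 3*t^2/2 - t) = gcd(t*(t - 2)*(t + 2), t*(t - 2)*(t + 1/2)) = t^2 - 2*t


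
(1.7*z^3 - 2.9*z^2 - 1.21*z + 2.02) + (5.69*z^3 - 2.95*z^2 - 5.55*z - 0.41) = 7.39*z^3 - 5.85*z^2 - 6.76*z + 1.61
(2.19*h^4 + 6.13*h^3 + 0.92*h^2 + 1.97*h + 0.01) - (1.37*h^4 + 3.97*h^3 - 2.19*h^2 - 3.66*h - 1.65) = 0.82*h^4 + 2.16*h^3 + 3.11*h^2 + 5.63*h + 1.66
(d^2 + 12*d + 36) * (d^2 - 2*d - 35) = d^4 + 10*d^3 - 23*d^2 - 492*d - 1260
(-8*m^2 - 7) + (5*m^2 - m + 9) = -3*m^2 - m + 2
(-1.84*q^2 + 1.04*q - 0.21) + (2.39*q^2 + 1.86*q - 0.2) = 0.55*q^2 + 2.9*q - 0.41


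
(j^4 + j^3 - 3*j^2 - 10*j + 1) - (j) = j^4 + j^3 - 3*j^2 - 11*j + 1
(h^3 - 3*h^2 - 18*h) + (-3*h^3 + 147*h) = -2*h^3 - 3*h^2 + 129*h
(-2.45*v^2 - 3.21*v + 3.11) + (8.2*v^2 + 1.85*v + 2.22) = 5.75*v^2 - 1.36*v + 5.33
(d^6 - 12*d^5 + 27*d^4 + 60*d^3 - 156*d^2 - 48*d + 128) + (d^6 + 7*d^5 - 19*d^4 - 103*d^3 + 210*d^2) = 2*d^6 - 5*d^5 + 8*d^4 - 43*d^3 + 54*d^2 - 48*d + 128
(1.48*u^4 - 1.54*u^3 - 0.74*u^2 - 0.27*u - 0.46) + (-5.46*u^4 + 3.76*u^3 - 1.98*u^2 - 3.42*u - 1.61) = -3.98*u^4 + 2.22*u^3 - 2.72*u^2 - 3.69*u - 2.07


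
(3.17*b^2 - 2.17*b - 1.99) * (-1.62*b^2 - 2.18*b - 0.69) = -5.1354*b^4 - 3.3952*b^3 + 5.7671*b^2 + 5.8355*b + 1.3731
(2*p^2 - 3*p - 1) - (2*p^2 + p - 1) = -4*p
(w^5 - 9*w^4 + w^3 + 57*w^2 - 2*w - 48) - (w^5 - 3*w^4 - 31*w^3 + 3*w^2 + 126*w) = -6*w^4 + 32*w^3 + 54*w^2 - 128*w - 48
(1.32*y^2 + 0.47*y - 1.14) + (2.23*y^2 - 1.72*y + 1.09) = 3.55*y^2 - 1.25*y - 0.0499999999999998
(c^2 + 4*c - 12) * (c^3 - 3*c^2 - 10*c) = c^5 + c^4 - 34*c^3 - 4*c^2 + 120*c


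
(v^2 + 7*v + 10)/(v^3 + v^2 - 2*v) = (v + 5)/(v*(v - 1))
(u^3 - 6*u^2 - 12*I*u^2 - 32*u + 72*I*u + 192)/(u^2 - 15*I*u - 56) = (u^2 + u*(-6 - 4*I) + 24*I)/(u - 7*I)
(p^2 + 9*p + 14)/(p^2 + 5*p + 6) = (p + 7)/(p + 3)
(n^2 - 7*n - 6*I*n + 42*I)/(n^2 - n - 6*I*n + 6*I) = (n - 7)/(n - 1)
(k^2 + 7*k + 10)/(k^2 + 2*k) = (k + 5)/k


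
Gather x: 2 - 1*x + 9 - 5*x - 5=6 - 6*x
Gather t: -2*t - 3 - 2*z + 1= -2*t - 2*z - 2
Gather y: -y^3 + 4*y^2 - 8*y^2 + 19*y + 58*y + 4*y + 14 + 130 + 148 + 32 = -y^3 - 4*y^2 + 81*y + 324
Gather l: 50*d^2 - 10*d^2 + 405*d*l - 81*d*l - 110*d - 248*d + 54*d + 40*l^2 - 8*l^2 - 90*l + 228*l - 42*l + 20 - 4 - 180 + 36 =40*d^2 - 304*d + 32*l^2 + l*(324*d + 96) - 128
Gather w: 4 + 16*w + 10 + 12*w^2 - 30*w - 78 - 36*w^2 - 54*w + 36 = -24*w^2 - 68*w - 28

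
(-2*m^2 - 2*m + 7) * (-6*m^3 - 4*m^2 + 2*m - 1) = 12*m^5 + 20*m^4 - 38*m^3 - 30*m^2 + 16*m - 7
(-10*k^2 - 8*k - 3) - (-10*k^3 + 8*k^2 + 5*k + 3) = 10*k^3 - 18*k^2 - 13*k - 6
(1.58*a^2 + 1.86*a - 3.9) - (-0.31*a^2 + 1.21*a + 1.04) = 1.89*a^2 + 0.65*a - 4.94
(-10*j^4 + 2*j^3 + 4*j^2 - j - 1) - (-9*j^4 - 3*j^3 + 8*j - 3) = -j^4 + 5*j^3 + 4*j^2 - 9*j + 2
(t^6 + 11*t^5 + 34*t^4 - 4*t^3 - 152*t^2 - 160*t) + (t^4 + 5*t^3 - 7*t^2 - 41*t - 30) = t^6 + 11*t^5 + 35*t^4 + t^3 - 159*t^2 - 201*t - 30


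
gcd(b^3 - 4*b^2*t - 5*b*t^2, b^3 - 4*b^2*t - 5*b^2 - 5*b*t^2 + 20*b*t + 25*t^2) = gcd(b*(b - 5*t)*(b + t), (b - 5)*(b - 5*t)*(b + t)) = -b^2 + 4*b*t + 5*t^2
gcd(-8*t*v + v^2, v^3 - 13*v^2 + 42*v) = v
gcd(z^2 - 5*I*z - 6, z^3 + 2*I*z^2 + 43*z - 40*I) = 1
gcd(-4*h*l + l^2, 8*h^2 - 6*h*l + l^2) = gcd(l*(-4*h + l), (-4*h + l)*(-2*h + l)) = 4*h - l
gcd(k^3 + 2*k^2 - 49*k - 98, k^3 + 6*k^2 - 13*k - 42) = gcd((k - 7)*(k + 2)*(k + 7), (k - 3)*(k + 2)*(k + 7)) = k^2 + 9*k + 14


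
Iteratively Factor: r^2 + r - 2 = (r + 2)*(r - 1)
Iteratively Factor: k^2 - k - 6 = (k + 2)*(k - 3)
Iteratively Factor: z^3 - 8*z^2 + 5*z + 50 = (z - 5)*(z^2 - 3*z - 10) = (z - 5)*(z + 2)*(z - 5)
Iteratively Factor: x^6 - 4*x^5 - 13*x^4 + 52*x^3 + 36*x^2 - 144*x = (x - 4)*(x^5 - 13*x^3 + 36*x) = x*(x - 4)*(x^4 - 13*x^2 + 36) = x*(x - 4)*(x - 3)*(x^3 + 3*x^2 - 4*x - 12) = x*(x - 4)*(x - 3)*(x + 3)*(x^2 - 4) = x*(x - 4)*(x - 3)*(x + 2)*(x + 3)*(x - 2)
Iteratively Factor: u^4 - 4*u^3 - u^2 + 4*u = (u - 1)*(u^3 - 3*u^2 - 4*u) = (u - 1)*(u + 1)*(u^2 - 4*u) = (u - 4)*(u - 1)*(u + 1)*(u)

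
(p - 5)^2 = p^2 - 10*p + 25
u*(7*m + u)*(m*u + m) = 7*m^2*u^2 + 7*m^2*u + m*u^3 + m*u^2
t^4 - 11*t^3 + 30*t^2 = t^2*(t - 6)*(t - 5)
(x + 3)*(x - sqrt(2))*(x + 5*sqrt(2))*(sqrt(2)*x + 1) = sqrt(2)*x^4 + 3*sqrt(2)*x^3 + 9*x^3 - 6*sqrt(2)*x^2 + 27*x^2 - 18*sqrt(2)*x - 10*x - 30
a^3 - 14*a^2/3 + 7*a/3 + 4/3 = (a - 4)*(a - 1)*(a + 1/3)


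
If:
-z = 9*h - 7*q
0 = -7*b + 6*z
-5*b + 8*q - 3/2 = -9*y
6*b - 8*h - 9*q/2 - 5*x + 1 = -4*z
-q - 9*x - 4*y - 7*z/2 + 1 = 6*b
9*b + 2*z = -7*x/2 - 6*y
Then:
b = -356220/1382953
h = -304696/1382953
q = -451122/1382953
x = 410178/1382953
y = 45641/145574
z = -415590/1382953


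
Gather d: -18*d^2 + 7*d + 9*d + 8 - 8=-18*d^2 + 16*d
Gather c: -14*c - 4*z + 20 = -14*c - 4*z + 20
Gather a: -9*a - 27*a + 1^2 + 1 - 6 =-36*a - 4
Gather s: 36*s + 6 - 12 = 36*s - 6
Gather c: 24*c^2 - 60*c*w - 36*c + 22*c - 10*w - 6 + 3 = 24*c^2 + c*(-60*w - 14) - 10*w - 3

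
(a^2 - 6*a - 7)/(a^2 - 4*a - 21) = (a + 1)/(a + 3)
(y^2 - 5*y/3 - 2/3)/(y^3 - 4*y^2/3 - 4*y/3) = (3*y + 1)/(y*(3*y + 2))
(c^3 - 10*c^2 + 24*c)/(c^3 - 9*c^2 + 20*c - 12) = c*(c - 4)/(c^2 - 3*c + 2)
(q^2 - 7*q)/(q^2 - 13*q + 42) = q/(q - 6)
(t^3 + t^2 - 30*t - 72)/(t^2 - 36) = (t^2 + 7*t + 12)/(t + 6)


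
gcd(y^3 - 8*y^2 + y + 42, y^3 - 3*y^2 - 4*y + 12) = y^2 - y - 6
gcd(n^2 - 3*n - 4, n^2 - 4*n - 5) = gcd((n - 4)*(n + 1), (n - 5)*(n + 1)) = n + 1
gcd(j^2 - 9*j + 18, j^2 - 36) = j - 6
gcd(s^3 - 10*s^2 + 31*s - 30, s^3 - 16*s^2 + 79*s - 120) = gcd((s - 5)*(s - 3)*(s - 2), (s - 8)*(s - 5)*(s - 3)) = s^2 - 8*s + 15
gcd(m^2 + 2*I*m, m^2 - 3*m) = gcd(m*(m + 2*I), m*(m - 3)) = m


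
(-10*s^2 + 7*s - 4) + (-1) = -10*s^2 + 7*s - 5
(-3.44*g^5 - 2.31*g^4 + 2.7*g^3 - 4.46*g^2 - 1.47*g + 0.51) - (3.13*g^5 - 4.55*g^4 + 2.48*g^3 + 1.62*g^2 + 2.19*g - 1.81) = -6.57*g^5 + 2.24*g^4 + 0.22*g^3 - 6.08*g^2 - 3.66*g + 2.32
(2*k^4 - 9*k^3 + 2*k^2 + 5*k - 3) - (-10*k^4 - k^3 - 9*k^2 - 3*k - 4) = 12*k^4 - 8*k^3 + 11*k^2 + 8*k + 1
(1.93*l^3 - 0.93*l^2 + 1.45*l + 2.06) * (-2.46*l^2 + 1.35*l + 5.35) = -4.7478*l^5 + 4.8933*l^4 + 5.503*l^3 - 8.0856*l^2 + 10.5385*l + 11.021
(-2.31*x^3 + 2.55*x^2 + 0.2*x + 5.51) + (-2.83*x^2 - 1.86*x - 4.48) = -2.31*x^3 - 0.28*x^2 - 1.66*x + 1.03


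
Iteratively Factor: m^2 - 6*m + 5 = (m - 5)*(m - 1)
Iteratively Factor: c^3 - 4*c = (c + 2)*(c^2 - 2*c) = c*(c + 2)*(c - 2)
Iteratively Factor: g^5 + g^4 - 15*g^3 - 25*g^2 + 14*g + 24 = (g + 1)*(g^4 - 15*g^2 - 10*g + 24) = (g + 1)*(g + 3)*(g^3 - 3*g^2 - 6*g + 8) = (g - 4)*(g + 1)*(g + 3)*(g^2 + g - 2) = (g - 4)*(g + 1)*(g + 2)*(g + 3)*(g - 1)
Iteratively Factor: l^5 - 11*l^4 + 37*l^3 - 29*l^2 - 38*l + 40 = (l - 2)*(l^4 - 9*l^3 + 19*l^2 + 9*l - 20) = (l - 5)*(l - 2)*(l^3 - 4*l^2 - l + 4) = (l - 5)*(l - 2)*(l + 1)*(l^2 - 5*l + 4) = (l - 5)*(l - 2)*(l - 1)*(l + 1)*(l - 4)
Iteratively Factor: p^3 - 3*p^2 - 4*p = (p + 1)*(p^2 - 4*p) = p*(p + 1)*(p - 4)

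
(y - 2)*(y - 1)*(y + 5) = y^3 + 2*y^2 - 13*y + 10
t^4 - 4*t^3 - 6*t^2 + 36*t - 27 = (t - 3)^2*(t - 1)*(t + 3)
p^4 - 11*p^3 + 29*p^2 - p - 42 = (p - 7)*(p - 3)*(p - 2)*(p + 1)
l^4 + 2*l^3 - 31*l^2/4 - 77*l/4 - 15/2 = (l - 3)*(l + 1/2)*(l + 2)*(l + 5/2)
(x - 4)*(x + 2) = x^2 - 2*x - 8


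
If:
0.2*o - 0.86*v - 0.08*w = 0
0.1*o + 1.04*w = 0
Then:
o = -10.4*w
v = -2.51162790697674*w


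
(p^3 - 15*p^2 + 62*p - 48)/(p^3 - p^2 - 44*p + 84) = (p^2 - 9*p + 8)/(p^2 + 5*p - 14)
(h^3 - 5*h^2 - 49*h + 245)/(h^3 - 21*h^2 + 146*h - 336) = (h^2 + 2*h - 35)/(h^2 - 14*h + 48)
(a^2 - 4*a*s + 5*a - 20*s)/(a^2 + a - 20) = (a - 4*s)/(a - 4)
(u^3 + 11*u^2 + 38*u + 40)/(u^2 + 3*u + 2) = (u^2 + 9*u + 20)/(u + 1)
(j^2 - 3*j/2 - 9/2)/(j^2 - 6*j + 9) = (j + 3/2)/(j - 3)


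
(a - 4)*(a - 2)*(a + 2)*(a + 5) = a^4 + a^3 - 24*a^2 - 4*a + 80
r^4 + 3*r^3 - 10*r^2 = r^2*(r - 2)*(r + 5)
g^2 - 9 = (g - 3)*(g + 3)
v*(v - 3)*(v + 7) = v^3 + 4*v^2 - 21*v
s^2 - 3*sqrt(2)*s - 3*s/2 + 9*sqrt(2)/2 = (s - 3/2)*(s - 3*sqrt(2))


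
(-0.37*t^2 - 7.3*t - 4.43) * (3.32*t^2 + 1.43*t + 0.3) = -1.2284*t^4 - 24.7651*t^3 - 25.2576*t^2 - 8.5249*t - 1.329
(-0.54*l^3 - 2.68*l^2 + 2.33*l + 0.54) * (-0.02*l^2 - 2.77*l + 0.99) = 0.0108*l^5 + 1.5494*l^4 + 6.8424*l^3 - 9.1181*l^2 + 0.8109*l + 0.5346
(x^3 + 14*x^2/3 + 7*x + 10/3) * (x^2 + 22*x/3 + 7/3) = x^5 + 12*x^4 + 392*x^3/9 + 590*x^2/9 + 367*x/9 + 70/9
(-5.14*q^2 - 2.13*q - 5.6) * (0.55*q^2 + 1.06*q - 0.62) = -2.827*q^4 - 6.6199*q^3 - 2.151*q^2 - 4.6154*q + 3.472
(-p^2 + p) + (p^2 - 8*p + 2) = 2 - 7*p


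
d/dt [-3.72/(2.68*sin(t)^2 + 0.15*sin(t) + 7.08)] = (19.9392*sin(t) + 0.558)*cos(t)/(2.68*sin(t)^2 + 0.15*sin(t) + 7.08)^2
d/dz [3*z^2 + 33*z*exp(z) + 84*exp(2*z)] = 33*z*exp(z) + 6*z + 168*exp(2*z) + 33*exp(z)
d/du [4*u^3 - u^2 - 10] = 2*u*(6*u - 1)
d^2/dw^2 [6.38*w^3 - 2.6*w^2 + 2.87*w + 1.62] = 38.28*w - 5.2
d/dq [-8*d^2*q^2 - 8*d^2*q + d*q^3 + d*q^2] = d*(-16*d*q - 8*d + 3*q^2 + 2*q)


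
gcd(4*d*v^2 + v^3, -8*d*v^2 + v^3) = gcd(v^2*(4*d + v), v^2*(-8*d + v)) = v^2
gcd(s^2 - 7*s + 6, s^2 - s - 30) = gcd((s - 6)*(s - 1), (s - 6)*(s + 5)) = s - 6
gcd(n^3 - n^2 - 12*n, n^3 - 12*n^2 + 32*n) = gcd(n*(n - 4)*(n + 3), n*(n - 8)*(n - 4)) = n^2 - 4*n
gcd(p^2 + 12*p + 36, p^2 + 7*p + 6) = p + 6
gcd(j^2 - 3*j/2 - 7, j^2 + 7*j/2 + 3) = j + 2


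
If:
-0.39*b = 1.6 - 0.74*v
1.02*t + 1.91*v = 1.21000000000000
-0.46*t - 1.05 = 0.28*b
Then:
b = -1.53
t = -1.35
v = 1.35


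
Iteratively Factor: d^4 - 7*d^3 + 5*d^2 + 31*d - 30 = (d - 3)*(d^3 - 4*d^2 - 7*d + 10) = (d - 3)*(d + 2)*(d^2 - 6*d + 5) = (d - 5)*(d - 3)*(d + 2)*(d - 1)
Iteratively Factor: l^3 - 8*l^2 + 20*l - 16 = (l - 2)*(l^2 - 6*l + 8) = (l - 2)^2*(l - 4)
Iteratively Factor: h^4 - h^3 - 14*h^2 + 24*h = (h + 4)*(h^3 - 5*h^2 + 6*h) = (h - 3)*(h + 4)*(h^2 - 2*h) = h*(h - 3)*(h + 4)*(h - 2)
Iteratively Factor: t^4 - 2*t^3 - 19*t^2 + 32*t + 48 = (t - 4)*(t^3 + 2*t^2 - 11*t - 12) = (t - 4)*(t - 3)*(t^2 + 5*t + 4) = (t - 4)*(t - 3)*(t + 4)*(t + 1)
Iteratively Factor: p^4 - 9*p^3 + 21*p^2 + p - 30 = (p + 1)*(p^3 - 10*p^2 + 31*p - 30) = (p - 2)*(p + 1)*(p^2 - 8*p + 15) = (p - 5)*(p - 2)*(p + 1)*(p - 3)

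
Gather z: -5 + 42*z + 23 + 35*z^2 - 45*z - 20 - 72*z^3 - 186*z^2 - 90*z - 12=-72*z^3 - 151*z^2 - 93*z - 14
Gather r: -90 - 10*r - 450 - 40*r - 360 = -50*r - 900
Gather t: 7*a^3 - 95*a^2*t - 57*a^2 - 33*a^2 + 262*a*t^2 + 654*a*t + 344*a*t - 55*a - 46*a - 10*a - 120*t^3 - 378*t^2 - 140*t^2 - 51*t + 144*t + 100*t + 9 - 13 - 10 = 7*a^3 - 90*a^2 - 111*a - 120*t^3 + t^2*(262*a - 518) + t*(-95*a^2 + 998*a + 193) - 14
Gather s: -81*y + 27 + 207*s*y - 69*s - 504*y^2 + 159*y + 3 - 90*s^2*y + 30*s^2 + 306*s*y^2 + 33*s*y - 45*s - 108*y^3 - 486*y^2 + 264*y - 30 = s^2*(30 - 90*y) + s*(306*y^2 + 240*y - 114) - 108*y^3 - 990*y^2 + 342*y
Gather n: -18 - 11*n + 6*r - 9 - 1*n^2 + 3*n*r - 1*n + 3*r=-n^2 + n*(3*r - 12) + 9*r - 27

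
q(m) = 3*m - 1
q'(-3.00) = 3.00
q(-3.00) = -10.00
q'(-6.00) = 3.00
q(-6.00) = -19.00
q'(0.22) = 3.00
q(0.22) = -0.34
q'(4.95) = 3.00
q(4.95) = 13.85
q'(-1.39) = 3.00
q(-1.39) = -5.17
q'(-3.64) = 3.00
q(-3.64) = -11.92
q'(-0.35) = 3.00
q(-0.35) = -2.05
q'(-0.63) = 3.00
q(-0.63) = -2.89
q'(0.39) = 3.00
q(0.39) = 0.17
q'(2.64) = 3.00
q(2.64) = 6.92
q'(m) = 3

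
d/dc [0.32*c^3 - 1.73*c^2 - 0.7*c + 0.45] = 0.96*c^2 - 3.46*c - 0.7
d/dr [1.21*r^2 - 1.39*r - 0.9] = 2.42*r - 1.39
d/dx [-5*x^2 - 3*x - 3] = -10*x - 3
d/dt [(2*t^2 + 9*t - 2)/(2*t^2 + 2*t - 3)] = (-14*t^2 - 4*t - 23)/(4*t^4 + 8*t^3 - 8*t^2 - 12*t + 9)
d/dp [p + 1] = 1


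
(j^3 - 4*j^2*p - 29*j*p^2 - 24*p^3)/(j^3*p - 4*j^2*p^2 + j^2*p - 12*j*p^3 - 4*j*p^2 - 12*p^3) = (-j^3 + 4*j^2*p + 29*j*p^2 + 24*p^3)/(p*(-j^3 + 4*j^2*p - j^2 + 12*j*p^2 + 4*j*p + 12*p^2))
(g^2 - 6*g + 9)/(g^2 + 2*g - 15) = (g - 3)/(g + 5)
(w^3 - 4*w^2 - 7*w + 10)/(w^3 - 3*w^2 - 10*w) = (w - 1)/w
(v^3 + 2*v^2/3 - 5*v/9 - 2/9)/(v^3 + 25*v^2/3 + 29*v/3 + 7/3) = (v - 2/3)/(v + 7)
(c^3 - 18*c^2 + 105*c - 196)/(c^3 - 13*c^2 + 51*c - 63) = (c^2 - 11*c + 28)/(c^2 - 6*c + 9)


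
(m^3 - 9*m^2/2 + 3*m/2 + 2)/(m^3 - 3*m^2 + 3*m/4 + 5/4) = 2*(m - 4)/(2*m - 5)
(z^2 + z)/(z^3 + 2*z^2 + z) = 1/(z + 1)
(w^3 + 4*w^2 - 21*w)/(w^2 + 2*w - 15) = w*(w + 7)/(w + 5)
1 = 1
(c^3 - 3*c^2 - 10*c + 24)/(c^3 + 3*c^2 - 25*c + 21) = (c^3 - 3*c^2 - 10*c + 24)/(c^3 + 3*c^2 - 25*c + 21)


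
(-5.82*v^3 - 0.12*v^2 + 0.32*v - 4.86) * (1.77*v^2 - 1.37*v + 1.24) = -10.3014*v^5 + 7.761*v^4 - 6.486*v^3 - 9.1894*v^2 + 7.055*v - 6.0264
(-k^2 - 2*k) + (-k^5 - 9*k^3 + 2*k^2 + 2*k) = -k^5 - 9*k^3 + k^2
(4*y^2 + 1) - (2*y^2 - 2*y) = 2*y^2 + 2*y + 1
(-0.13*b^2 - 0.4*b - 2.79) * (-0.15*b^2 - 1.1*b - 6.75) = 0.0195*b^4 + 0.203*b^3 + 1.736*b^2 + 5.769*b + 18.8325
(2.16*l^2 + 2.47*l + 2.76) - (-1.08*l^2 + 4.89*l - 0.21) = 3.24*l^2 - 2.42*l + 2.97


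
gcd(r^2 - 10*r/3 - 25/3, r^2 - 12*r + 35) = r - 5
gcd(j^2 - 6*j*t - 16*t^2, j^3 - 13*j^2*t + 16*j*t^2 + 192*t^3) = -j + 8*t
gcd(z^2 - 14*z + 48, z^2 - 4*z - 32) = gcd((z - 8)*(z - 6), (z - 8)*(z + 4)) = z - 8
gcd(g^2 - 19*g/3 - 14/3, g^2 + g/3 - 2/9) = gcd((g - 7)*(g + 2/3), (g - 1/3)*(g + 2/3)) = g + 2/3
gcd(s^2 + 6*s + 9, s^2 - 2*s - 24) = 1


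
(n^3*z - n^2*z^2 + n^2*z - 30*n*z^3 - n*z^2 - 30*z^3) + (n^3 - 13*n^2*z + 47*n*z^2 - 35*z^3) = n^3*z + n^3 - n^2*z^2 - 12*n^2*z - 30*n*z^3 + 46*n*z^2 - 65*z^3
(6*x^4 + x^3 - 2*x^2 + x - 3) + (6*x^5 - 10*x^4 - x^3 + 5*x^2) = 6*x^5 - 4*x^4 + 3*x^2 + x - 3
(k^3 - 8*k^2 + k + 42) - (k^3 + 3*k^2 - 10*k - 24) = -11*k^2 + 11*k + 66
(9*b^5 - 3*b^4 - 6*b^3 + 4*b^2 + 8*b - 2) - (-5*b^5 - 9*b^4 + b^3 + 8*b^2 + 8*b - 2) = 14*b^5 + 6*b^4 - 7*b^3 - 4*b^2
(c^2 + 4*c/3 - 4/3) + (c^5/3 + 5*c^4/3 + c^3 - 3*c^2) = c^5/3 + 5*c^4/3 + c^3 - 2*c^2 + 4*c/3 - 4/3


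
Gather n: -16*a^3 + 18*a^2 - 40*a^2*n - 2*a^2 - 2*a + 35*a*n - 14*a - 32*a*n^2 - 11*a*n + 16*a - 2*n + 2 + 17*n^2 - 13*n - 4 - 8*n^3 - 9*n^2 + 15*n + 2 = -16*a^3 + 16*a^2 - 8*n^3 + n^2*(8 - 32*a) + n*(-40*a^2 + 24*a)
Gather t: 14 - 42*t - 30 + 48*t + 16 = 6*t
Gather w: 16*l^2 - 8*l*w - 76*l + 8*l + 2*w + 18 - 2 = 16*l^2 - 68*l + w*(2 - 8*l) + 16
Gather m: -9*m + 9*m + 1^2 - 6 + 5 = 0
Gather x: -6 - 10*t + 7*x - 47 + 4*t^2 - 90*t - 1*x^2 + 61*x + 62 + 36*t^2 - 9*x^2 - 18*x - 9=40*t^2 - 100*t - 10*x^2 + 50*x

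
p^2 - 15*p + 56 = (p - 8)*(p - 7)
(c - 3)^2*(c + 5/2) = c^3 - 7*c^2/2 - 6*c + 45/2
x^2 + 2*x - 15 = (x - 3)*(x + 5)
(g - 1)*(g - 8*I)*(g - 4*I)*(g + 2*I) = g^4 - g^3 - 10*I*g^3 - 8*g^2 + 10*I*g^2 + 8*g - 64*I*g + 64*I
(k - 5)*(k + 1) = k^2 - 4*k - 5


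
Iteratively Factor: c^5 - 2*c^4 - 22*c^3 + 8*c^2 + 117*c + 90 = (c - 3)*(c^4 + c^3 - 19*c^2 - 49*c - 30) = (c - 5)*(c - 3)*(c^3 + 6*c^2 + 11*c + 6) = (c - 5)*(c - 3)*(c + 2)*(c^2 + 4*c + 3) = (c - 5)*(c - 3)*(c + 1)*(c + 2)*(c + 3)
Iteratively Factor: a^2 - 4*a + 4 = (a - 2)*(a - 2)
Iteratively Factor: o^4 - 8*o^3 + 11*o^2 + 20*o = (o - 5)*(o^3 - 3*o^2 - 4*o) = (o - 5)*(o + 1)*(o^2 - 4*o) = o*(o - 5)*(o + 1)*(o - 4)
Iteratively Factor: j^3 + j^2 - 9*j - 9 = (j + 3)*(j^2 - 2*j - 3) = (j + 1)*(j + 3)*(j - 3)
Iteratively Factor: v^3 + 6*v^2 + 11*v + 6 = (v + 2)*(v^2 + 4*v + 3) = (v + 1)*(v + 2)*(v + 3)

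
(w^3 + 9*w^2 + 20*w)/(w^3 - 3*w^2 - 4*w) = (w^2 + 9*w + 20)/(w^2 - 3*w - 4)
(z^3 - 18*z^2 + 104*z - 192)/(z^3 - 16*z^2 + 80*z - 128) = (z - 6)/(z - 4)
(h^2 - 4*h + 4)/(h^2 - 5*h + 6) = (h - 2)/(h - 3)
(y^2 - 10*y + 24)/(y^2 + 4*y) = (y^2 - 10*y + 24)/(y*(y + 4))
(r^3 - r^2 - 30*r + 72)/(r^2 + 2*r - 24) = r - 3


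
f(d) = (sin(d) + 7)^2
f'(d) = 2*(sin(d) + 7)*cos(d)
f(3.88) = 40.03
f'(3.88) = -9.36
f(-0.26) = 45.47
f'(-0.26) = 13.03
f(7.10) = 59.74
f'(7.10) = 10.58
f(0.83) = 59.88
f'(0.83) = 10.44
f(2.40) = 58.91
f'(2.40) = -11.32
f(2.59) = 56.61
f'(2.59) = -12.82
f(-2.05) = 37.36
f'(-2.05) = -5.64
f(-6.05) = 52.29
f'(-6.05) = 14.07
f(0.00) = 49.00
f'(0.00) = 14.00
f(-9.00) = 43.40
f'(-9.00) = -12.00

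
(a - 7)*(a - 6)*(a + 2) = a^3 - 11*a^2 + 16*a + 84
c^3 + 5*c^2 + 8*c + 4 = (c + 1)*(c + 2)^2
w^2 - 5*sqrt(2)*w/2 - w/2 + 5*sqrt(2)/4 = (w - 1/2)*(w - 5*sqrt(2)/2)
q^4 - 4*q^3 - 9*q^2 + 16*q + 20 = (q - 5)*(q - 2)*(q + 1)*(q + 2)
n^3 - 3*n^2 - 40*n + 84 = (n - 7)*(n - 2)*(n + 6)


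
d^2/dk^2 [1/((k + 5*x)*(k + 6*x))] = 2*((k + 5*x)^2 + (k + 5*x)*(k + 6*x) + (k + 6*x)^2)/((k + 5*x)^3*(k + 6*x)^3)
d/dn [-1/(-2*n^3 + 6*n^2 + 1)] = 6*n*(2 - n)/(-2*n^3 + 6*n^2 + 1)^2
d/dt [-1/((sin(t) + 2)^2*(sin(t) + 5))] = 3*(sin(t) + 4)*cos(t)/((sin(t) + 2)^3*(sin(t) + 5)^2)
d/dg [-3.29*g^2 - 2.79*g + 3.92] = -6.58*g - 2.79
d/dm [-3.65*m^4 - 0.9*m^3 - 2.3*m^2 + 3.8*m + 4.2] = -14.6*m^3 - 2.7*m^2 - 4.6*m + 3.8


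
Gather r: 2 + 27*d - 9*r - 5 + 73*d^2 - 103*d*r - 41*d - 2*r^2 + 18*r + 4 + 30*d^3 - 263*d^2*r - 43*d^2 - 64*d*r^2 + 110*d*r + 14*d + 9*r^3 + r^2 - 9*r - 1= 30*d^3 + 30*d^2 + 9*r^3 + r^2*(-64*d - 1) + r*(-263*d^2 + 7*d)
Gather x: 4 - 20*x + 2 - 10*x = 6 - 30*x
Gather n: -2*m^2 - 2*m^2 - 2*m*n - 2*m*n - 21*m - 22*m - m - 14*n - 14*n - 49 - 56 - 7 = -4*m^2 - 44*m + n*(-4*m - 28) - 112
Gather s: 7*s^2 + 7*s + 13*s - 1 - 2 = 7*s^2 + 20*s - 3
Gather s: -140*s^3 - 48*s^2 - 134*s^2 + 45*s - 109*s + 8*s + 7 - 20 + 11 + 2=-140*s^3 - 182*s^2 - 56*s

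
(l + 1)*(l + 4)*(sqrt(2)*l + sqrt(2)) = sqrt(2)*l^3 + 6*sqrt(2)*l^2 + 9*sqrt(2)*l + 4*sqrt(2)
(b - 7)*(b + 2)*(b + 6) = b^3 + b^2 - 44*b - 84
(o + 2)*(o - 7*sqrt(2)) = o^2 - 7*sqrt(2)*o + 2*o - 14*sqrt(2)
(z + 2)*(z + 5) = z^2 + 7*z + 10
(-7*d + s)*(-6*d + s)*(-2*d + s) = -84*d^3 + 68*d^2*s - 15*d*s^2 + s^3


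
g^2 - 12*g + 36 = (g - 6)^2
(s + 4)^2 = s^2 + 8*s + 16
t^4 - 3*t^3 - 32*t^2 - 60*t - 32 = (t - 8)*(t + 1)*(t + 2)^2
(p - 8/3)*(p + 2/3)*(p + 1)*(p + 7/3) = p^4 + 4*p^3/3 - 55*p^2/9 - 286*p/27 - 112/27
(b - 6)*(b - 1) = b^2 - 7*b + 6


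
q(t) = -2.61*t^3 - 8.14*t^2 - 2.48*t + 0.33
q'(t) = -7.83*t^2 - 16.28*t - 2.48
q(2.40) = -88.59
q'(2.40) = -86.65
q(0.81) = -8.41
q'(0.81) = -20.80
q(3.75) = -261.08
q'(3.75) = -173.64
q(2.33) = -82.65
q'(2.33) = -82.92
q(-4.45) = 80.17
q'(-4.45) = -85.09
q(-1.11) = -3.38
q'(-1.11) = 5.94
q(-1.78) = -6.33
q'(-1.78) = 1.69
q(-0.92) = -2.25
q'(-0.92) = 5.87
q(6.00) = -871.35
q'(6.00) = -382.04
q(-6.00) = 285.93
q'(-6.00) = -186.68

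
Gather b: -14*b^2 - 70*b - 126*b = -14*b^2 - 196*b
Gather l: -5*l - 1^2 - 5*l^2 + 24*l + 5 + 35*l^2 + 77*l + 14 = 30*l^2 + 96*l + 18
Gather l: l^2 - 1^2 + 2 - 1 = l^2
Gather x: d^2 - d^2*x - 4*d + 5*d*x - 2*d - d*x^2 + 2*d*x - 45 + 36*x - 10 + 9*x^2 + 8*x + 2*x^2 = d^2 - 6*d + x^2*(11 - d) + x*(-d^2 + 7*d + 44) - 55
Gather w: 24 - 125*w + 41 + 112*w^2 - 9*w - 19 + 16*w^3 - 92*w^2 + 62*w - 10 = 16*w^3 + 20*w^2 - 72*w + 36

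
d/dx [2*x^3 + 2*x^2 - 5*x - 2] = 6*x^2 + 4*x - 5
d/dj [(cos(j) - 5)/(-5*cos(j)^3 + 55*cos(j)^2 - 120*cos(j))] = 2*(-cos(j)^3 + 13*cos(j)^2 - 55*cos(j) + 60)*sin(j)/(5*(cos(j) - 8)^2*(cos(j) - 3)^2*cos(j)^2)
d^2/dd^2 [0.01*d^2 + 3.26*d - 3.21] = 0.0200000000000000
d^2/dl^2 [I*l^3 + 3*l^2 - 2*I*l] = 6*I*l + 6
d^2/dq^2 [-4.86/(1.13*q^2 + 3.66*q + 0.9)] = (12.411468*q^2 + 40.199976*q - 4.86*(2.26*q + 3.66)*(4.52*q + 7.32) + 9.88524)/(1.13*q^2 + 3.66*q + 0.9)^3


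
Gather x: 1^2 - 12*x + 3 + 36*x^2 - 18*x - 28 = 36*x^2 - 30*x - 24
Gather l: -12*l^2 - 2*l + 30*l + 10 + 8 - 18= -12*l^2 + 28*l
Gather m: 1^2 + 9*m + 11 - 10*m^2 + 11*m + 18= -10*m^2 + 20*m + 30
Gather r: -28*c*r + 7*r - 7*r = -28*c*r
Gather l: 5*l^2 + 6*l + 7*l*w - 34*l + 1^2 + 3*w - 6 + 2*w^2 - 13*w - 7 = 5*l^2 + l*(7*w - 28) + 2*w^2 - 10*w - 12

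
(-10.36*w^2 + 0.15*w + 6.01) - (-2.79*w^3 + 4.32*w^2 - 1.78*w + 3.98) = 2.79*w^3 - 14.68*w^2 + 1.93*w + 2.03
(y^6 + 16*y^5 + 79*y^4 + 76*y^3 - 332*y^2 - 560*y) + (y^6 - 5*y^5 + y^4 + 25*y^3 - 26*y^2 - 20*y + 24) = 2*y^6 + 11*y^5 + 80*y^4 + 101*y^3 - 358*y^2 - 580*y + 24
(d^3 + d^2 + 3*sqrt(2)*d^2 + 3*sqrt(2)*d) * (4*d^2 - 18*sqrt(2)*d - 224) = 4*d^5 - 6*sqrt(2)*d^4 + 4*d^4 - 332*d^3 - 6*sqrt(2)*d^3 - 672*sqrt(2)*d^2 - 332*d^2 - 672*sqrt(2)*d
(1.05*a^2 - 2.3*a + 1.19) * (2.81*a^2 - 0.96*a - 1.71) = 2.9505*a^4 - 7.471*a^3 + 3.7564*a^2 + 2.7906*a - 2.0349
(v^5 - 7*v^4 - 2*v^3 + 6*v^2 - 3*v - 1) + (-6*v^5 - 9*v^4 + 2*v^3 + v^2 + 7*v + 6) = -5*v^5 - 16*v^4 + 7*v^2 + 4*v + 5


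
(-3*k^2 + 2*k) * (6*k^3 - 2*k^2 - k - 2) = -18*k^5 + 18*k^4 - k^3 + 4*k^2 - 4*k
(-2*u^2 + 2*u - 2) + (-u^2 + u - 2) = -3*u^2 + 3*u - 4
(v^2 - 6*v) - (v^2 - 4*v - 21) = 21 - 2*v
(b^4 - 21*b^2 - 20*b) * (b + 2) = b^5 + 2*b^4 - 21*b^3 - 62*b^2 - 40*b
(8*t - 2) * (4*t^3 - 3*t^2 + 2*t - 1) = 32*t^4 - 32*t^3 + 22*t^2 - 12*t + 2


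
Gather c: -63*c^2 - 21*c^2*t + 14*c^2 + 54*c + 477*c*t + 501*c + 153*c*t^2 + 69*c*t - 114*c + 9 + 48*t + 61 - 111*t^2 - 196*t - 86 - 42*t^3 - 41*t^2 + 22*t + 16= c^2*(-21*t - 49) + c*(153*t^2 + 546*t + 441) - 42*t^3 - 152*t^2 - 126*t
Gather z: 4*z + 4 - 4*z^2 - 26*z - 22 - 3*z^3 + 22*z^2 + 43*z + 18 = -3*z^3 + 18*z^2 + 21*z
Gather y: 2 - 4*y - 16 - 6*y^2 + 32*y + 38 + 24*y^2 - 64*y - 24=18*y^2 - 36*y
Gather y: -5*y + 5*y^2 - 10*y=5*y^2 - 15*y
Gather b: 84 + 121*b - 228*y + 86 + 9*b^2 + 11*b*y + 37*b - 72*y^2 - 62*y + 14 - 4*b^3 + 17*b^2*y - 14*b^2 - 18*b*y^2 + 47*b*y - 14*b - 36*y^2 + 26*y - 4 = -4*b^3 + b^2*(17*y - 5) + b*(-18*y^2 + 58*y + 144) - 108*y^2 - 264*y + 180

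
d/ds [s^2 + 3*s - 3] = 2*s + 3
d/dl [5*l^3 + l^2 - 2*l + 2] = 15*l^2 + 2*l - 2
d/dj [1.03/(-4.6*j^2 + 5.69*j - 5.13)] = (9.476*j - 5.8607)/(4.6*j^2 - 5.69*j + 5.13)^2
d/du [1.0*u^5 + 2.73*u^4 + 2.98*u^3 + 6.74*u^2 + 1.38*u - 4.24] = 5.0*u^4 + 10.92*u^3 + 8.94*u^2 + 13.48*u + 1.38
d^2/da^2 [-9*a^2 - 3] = -18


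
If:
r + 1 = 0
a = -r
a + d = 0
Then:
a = 1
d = -1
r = -1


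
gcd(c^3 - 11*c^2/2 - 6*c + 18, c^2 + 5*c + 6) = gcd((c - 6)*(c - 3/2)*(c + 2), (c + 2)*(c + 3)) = c + 2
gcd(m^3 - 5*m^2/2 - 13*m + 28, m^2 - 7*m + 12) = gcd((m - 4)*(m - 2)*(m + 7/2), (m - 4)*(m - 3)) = m - 4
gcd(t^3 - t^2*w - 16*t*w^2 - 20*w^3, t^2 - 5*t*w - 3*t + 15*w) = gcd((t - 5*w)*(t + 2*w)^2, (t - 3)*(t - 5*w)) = t - 5*w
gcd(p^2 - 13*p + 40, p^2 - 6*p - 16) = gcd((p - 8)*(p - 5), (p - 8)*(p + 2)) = p - 8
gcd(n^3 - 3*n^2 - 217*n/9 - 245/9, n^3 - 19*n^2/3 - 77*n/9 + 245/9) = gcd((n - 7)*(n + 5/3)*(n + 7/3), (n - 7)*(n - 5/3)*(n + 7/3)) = n^2 - 14*n/3 - 49/3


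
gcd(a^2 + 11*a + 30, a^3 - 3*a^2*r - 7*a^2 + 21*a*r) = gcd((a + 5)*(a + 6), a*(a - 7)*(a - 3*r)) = 1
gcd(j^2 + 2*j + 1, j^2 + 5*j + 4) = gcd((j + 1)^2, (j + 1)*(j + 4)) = j + 1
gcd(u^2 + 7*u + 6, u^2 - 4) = 1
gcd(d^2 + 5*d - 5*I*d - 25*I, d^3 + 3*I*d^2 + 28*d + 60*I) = d - 5*I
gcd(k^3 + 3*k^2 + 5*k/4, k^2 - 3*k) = k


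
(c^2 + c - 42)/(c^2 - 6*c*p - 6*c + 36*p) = (-c - 7)/(-c + 6*p)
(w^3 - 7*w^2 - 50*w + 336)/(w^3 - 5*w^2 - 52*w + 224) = (w - 6)/(w - 4)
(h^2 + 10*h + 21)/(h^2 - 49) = (h + 3)/(h - 7)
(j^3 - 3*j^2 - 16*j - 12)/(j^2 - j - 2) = (j^2 - 4*j - 12)/(j - 2)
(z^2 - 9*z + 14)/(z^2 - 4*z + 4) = (z - 7)/(z - 2)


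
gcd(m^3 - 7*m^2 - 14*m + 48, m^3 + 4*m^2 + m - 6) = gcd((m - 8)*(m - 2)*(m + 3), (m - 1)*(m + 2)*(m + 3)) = m + 3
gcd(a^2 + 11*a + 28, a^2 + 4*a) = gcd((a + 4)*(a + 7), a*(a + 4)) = a + 4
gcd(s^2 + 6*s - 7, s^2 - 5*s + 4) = s - 1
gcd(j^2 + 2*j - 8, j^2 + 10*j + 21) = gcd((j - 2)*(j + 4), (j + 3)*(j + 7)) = 1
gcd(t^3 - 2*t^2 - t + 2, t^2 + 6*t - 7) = t - 1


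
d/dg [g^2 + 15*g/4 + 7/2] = 2*g + 15/4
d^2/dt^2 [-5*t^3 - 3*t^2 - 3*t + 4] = -30*t - 6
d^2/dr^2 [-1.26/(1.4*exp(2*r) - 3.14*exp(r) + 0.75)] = (-1.26*(2.8*exp(r) - 3.14)*(5.6*exp(r) - 6.28)*exp(r) + (7.056*exp(r) - 3.9564)*(1.4*exp(2*r) - 3.14*exp(r) + 0.75))*exp(r)/(1.4*exp(2*r) - 3.14*exp(r) + 0.75)^3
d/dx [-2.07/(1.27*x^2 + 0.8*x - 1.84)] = (5.2578*x + 1.656)/(1.27*x^2 + 0.8*x - 1.84)^2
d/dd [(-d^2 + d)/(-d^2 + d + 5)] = 5*(1 - 2*d)/(d^4 - 2*d^3 - 9*d^2 + 10*d + 25)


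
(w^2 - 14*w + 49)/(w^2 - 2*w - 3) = (-w^2 + 14*w - 49)/(-w^2 + 2*w + 3)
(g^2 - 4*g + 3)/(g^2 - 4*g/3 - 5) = 3*(g - 1)/(3*g + 5)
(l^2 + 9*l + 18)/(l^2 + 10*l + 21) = (l + 6)/(l + 7)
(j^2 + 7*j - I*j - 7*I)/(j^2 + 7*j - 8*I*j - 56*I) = (j - I)/(j - 8*I)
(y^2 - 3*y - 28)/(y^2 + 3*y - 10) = (y^2 - 3*y - 28)/(y^2 + 3*y - 10)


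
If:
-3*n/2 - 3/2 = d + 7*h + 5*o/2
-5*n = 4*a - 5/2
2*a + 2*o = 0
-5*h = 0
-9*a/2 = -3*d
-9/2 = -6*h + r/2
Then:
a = 45/44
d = 135/88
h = 0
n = -7/22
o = -45/44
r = -9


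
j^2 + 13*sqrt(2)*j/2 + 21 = (j + 3*sqrt(2))*(j + 7*sqrt(2)/2)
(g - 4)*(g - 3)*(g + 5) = g^3 - 2*g^2 - 23*g + 60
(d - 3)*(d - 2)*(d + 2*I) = d^3 - 5*d^2 + 2*I*d^2 + 6*d - 10*I*d + 12*I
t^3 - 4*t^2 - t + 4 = (t - 4)*(t - 1)*(t + 1)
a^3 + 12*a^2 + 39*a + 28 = (a + 1)*(a + 4)*(a + 7)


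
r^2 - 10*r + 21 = (r - 7)*(r - 3)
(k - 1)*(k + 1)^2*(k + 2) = k^4 + 3*k^3 + k^2 - 3*k - 2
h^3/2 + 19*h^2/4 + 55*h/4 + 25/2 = (h/2 + 1)*(h + 5/2)*(h + 5)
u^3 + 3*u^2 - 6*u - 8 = (u - 2)*(u + 1)*(u + 4)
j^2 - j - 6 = (j - 3)*(j + 2)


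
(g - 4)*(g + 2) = g^2 - 2*g - 8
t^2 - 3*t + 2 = (t - 2)*(t - 1)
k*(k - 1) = k^2 - k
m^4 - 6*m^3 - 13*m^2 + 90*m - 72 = (m - 6)*(m - 3)*(m - 1)*(m + 4)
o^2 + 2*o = o*(o + 2)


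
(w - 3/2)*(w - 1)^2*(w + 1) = w^4 - 5*w^3/2 + w^2/2 + 5*w/2 - 3/2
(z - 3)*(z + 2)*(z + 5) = z^3 + 4*z^2 - 11*z - 30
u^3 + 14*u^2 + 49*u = u*(u + 7)^2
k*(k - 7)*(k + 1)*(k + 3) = k^4 - 3*k^3 - 25*k^2 - 21*k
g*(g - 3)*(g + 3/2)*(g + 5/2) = g^4 + g^3 - 33*g^2/4 - 45*g/4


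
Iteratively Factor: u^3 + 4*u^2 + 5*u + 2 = (u + 2)*(u^2 + 2*u + 1) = (u + 1)*(u + 2)*(u + 1)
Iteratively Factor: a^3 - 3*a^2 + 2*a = (a - 2)*(a^2 - a) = a*(a - 2)*(a - 1)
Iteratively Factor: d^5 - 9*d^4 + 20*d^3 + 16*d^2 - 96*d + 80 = (d - 2)*(d^4 - 7*d^3 + 6*d^2 + 28*d - 40) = (d - 2)^2*(d^3 - 5*d^2 - 4*d + 20) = (d - 2)^2*(d + 2)*(d^2 - 7*d + 10) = (d - 5)*(d - 2)^2*(d + 2)*(d - 2)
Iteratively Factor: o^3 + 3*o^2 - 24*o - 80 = (o + 4)*(o^2 - o - 20) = (o + 4)^2*(o - 5)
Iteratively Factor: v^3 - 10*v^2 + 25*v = (v)*(v^2 - 10*v + 25) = v*(v - 5)*(v - 5)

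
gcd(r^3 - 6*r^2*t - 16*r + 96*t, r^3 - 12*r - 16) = r - 4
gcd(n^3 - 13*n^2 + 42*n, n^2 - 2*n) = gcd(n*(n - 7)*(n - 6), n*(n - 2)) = n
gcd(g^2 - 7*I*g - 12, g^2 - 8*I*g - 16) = g - 4*I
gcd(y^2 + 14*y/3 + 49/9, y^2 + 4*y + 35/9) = y + 7/3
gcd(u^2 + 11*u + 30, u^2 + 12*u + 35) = u + 5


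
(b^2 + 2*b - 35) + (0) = b^2 + 2*b - 35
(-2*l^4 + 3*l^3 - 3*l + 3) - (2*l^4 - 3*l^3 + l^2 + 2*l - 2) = -4*l^4 + 6*l^3 - l^2 - 5*l + 5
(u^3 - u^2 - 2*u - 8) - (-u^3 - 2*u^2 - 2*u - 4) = 2*u^3 + u^2 - 4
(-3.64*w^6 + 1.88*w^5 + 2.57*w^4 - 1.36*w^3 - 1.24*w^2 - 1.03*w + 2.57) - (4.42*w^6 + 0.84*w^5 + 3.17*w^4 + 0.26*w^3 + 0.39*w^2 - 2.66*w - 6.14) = -8.06*w^6 + 1.04*w^5 - 0.6*w^4 - 1.62*w^3 - 1.63*w^2 + 1.63*w + 8.71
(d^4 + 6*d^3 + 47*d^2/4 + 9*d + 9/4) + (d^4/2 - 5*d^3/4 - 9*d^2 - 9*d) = 3*d^4/2 + 19*d^3/4 + 11*d^2/4 + 9/4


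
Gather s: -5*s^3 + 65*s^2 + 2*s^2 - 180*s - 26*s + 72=-5*s^3 + 67*s^2 - 206*s + 72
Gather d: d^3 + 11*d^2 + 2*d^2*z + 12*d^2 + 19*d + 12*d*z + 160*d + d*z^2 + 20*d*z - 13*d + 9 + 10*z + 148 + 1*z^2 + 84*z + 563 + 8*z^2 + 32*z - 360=d^3 + d^2*(2*z + 23) + d*(z^2 + 32*z + 166) + 9*z^2 + 126*z + 360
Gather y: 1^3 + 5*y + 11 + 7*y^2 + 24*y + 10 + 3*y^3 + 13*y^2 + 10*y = 3*y^3 + 20*y^2 + 39*y + 22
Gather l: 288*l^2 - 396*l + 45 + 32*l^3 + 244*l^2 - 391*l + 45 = 32*l^3 + 532*l^2 - 787*l + 90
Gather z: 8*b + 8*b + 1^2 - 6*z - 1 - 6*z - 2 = 16*b - 12*z - 2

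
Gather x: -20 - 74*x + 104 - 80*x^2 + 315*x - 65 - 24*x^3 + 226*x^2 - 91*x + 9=-24*x^3 + 146*x^2 + 150*x + 28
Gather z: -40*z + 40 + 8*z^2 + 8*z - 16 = 8*z^2 - 32*z + 24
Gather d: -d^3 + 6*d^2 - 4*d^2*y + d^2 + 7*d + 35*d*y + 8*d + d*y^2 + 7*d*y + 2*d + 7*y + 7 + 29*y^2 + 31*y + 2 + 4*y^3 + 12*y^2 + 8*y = -d^3 + d^2*(7 - 4*y) + d*(y^2 + 42*y + 17) + 4*y^3 + 41*y^2 + 46*y + 9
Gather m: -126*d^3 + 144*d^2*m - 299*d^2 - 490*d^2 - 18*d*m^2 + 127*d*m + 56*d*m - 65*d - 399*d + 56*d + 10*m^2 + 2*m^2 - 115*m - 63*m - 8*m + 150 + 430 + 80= -126*d^3 - 789*d^2 - 408*d + m^2*(12 - 18*d) + m*(144*d^2 + 183*d - 186) + 660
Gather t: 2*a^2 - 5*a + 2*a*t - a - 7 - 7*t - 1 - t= 2*a^2 - 6*a + t*(2*a - 8) - 8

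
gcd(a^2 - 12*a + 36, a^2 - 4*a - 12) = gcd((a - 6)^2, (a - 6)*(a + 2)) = a - 6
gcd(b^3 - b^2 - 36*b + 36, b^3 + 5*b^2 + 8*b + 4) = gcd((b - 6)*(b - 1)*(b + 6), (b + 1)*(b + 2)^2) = 1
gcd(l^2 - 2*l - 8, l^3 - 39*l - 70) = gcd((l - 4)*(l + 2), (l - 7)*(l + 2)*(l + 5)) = l + 2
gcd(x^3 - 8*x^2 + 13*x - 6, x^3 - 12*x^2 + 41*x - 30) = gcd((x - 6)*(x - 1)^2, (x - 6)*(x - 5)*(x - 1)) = x^2 - 7*x + 6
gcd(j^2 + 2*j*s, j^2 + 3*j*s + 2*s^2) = j + 2*s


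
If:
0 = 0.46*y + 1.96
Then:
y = -4.26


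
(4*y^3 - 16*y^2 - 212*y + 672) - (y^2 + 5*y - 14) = 4*y^3 - 17*y^2 - 217*y + 686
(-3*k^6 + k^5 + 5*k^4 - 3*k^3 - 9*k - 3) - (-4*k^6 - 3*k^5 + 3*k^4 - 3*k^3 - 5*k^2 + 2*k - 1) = k^6 + 4*k^5 + 2*k^4 + 5*k^2 - 11*k - 2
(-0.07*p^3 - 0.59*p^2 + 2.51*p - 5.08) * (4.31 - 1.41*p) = 0.0987*p^4 + 0.5302*p^3 - 6.082*p^2 + 17.9809*p - 21.8948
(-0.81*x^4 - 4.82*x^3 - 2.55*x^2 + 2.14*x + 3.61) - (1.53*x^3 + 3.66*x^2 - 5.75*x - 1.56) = -0.81*x^4 - 6.35*x^3 - 6.21*x^2 + 7.89*x + 5.17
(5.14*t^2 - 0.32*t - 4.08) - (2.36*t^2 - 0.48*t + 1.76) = 2.78*t^2 + 0.16*t - 5.84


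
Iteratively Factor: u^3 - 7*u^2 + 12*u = (u - 4)*(u^2 - 3*u) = u*(u - 4)*(u - 3)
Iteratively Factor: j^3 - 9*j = (j)*(j^2 - 9) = j*(j + 3)*(j - 3)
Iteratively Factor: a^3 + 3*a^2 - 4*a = (a + 4)*(a^2 - a) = a*(a + 4)*(a - 1)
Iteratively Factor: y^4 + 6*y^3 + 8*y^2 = (y)*(y^3 + 6*y^2 + 8*y) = y^2*(y^2 + 6*y + 8) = y^2*(y + 4)*(y + 2)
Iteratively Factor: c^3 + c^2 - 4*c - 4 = (c + 2)*(c^2 - c - 2) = (c - 2)*(c + 2)*(c + 1)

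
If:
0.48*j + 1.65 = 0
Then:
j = -3.44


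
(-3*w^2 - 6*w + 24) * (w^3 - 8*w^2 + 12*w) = -3*w^5 + 18*w^4 + 36*w^3 - 264*w^2 + 288*w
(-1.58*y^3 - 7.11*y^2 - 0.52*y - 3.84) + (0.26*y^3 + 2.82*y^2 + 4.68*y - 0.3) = -1.32*y^3 - 4.29*y^2 + 4.16*y - 4.14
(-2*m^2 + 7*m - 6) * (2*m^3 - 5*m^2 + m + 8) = -4*m^5 + 24*m^4 - 49*m^3 + 21*m^2 + 50*m - 48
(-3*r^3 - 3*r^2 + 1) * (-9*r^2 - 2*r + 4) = 27*r^5 + 33*r^4 - 6*r^3 - 21*r^2 - 2*r + 4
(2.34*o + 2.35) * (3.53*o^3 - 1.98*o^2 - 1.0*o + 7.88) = 8.2602*o^4 + 3.6623*o^3 - 6.993*o^2 + 16.0892*o + 18.518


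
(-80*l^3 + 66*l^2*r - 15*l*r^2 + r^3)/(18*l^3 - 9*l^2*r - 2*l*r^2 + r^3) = (40*l^2 - 13*l*r + r^2)/(-9*l^2 + r^2)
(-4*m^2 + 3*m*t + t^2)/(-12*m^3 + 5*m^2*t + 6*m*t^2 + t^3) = 1/(3*m + t)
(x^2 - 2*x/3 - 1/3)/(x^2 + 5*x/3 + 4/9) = 3*(x - 1)/(3*x + 4)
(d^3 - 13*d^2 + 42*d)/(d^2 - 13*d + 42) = d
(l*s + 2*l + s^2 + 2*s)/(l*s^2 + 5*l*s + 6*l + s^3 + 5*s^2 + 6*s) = 1/(s + 3)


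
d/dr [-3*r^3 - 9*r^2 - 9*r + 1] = -9*r^2 - 18*r - 9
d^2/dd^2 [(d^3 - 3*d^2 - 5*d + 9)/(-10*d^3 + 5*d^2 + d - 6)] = 2*(250*d^6 + 1470*d^5 - 5700*d^4 + 2469*d^3 - 1917*d^2 + 1827*d - 141)/(1000*d^9 - 1500*d^8 + 450*d^7 + 1975*d^6 - 1845*d^5 + 75*d^4 + 1259*d^3 - 522*d^2 - 108*d + 216)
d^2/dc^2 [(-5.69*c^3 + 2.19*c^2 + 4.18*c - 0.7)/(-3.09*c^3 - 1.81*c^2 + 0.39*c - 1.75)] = (-105.46788*c^6 - 198.324234*c^5 - 445.125006*c^4 + 153.564504*c^3 + 298.2588*c^2 + 158.31837*c - 23.34101)/(29.503629*c^9 + 51.846183*c^8 + 19.19817*c^7 + 42.96988*c^6 + 56.30238*c^5 + 5.371878*c^4 + 20.918106*c^3 + 17.4279*c^2 - 3.583125*c + 5.359375)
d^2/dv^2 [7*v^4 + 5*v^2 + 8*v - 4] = 84*v^2 + 10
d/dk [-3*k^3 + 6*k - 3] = 6 - 9*k^2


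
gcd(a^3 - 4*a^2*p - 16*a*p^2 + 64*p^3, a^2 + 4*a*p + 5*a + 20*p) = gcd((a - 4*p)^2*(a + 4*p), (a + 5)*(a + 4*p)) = a + 4*p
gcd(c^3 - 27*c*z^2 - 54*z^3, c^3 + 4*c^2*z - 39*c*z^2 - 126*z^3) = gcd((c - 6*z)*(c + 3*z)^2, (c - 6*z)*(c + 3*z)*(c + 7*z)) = -c^2 + 3*c*z + 18*z^2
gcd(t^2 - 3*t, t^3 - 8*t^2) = t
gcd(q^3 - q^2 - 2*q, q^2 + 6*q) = q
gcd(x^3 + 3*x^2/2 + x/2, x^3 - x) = x^2 + x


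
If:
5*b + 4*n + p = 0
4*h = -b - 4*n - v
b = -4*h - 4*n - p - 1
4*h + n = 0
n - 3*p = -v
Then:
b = 5/13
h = 7/52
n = -7/13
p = 3/13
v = 16/13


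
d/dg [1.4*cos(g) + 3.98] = -1.4*sin(g)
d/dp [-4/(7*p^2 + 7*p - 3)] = 28*(2*p + 1)/(7*p^2 + 7*p - 3)^2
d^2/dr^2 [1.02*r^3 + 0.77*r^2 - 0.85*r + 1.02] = 6.12*r + 1.54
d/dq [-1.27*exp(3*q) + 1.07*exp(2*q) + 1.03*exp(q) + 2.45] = (-3.81*exp(2*q) + 2.14*exp(q) + 1.03)*exp(q)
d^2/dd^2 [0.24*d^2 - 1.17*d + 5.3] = 0.480000000000000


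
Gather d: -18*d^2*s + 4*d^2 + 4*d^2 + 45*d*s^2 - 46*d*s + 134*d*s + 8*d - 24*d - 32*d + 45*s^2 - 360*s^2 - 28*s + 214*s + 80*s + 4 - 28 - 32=d^2*(8 - 18*s) + d*(45*s^2 + 88*s - 48) - 315*s^2 + 266*s - 56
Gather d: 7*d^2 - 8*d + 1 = 7*d^2 - 8*d + 1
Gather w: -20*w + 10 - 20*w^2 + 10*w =-20*w^2 - 10*w + 10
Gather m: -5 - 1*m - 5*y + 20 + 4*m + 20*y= 3*m + 15*y + 15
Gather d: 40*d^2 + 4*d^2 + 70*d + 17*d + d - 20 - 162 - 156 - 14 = 44*d^2 + 88*d - 352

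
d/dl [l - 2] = 1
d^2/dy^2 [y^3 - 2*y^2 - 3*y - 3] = 6*y - 4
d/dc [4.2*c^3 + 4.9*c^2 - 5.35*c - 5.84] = 12.6*c^2 + 9.8*c - 5.35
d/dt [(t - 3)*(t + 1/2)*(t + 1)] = 3*t^2 - 3*t - 4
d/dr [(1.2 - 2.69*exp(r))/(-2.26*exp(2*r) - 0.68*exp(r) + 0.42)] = (-6.0794*exp(2*r) + 5.424*exp(r) - 0.3138)*exp(r)/(5.1076*exp(4*r) + 3.0736*exp(3*r) - 1.436*exp(2*r) - 0.5712*exp(r) + 0.1764)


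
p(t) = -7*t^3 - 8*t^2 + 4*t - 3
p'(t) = -21*t^2 - 16*t + 4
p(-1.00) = -8.00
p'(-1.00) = -1.00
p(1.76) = -58.90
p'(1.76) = -89.21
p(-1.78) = 4.01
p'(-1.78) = -34.06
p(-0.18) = -3.94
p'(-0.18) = 6.20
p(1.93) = -75.40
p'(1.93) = -105.10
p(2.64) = -177.00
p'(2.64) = -184.60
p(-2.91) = 90.11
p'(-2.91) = -127.27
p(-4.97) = 638.86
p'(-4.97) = -435.20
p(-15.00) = 21762.00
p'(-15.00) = -4481.00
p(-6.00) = 1197.00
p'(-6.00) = -656.00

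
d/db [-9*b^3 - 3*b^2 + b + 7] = -27*b^2 - 6*b + 1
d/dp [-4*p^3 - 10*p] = -12*p^2 - 10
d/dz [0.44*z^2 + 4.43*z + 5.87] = 0.88*z + 4.43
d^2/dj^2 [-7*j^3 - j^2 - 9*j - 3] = -42*j - 2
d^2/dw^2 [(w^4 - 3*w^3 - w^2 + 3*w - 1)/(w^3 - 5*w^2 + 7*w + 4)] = 2*(2*w^6 - 45*w^5 + 129*w^4 + 104*w^3 - 384*w^2 + 153*w - 169)/(w^9 - 15*w^8 + 96*w^7 - 323*w^6 + 552*w^5 - 267*w^4 - 449*w^3 + 348*w^2 + 336*w + 64)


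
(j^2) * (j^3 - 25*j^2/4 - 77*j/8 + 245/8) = j^5 - 25*j^4/4 - 77*j^3/8 + 245*j^2/8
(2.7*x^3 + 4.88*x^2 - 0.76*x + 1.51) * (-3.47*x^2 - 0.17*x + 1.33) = -9.369*x^5 - 17.3926*x^4 + 5.3986*x^3 + 1.3799*x^2 - 1.2675*x + 2.0083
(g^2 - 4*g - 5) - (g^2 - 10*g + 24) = 6*g - 29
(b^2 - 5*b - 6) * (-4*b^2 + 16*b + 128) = -4*b^4 + 36*b^3 + 72*b^2 - 736*b - 768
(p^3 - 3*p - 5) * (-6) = -6*p^3 + 18*p + 30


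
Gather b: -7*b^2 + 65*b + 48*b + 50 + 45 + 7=-7*b^2 + 113*b + 102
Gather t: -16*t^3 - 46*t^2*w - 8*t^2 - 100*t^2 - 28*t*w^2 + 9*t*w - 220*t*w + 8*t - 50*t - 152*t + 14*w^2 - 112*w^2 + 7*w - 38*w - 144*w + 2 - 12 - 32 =-16*t^3 + t^2*(-46*w - 108) + t*(-28*w^2 - 211*w - 194) - 98*w^2 - 175*w - 42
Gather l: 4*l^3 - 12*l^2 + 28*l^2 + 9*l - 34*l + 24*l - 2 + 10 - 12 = 4*l^3 + 16*l^2 - l - 4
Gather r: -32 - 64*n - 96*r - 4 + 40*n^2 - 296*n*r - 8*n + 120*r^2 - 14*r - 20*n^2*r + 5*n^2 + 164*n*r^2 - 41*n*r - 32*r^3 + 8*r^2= 45*n^2 - 72*n - 32*r^3 + r^2*(164*n + 128) + r*(-20*n^2 - 337*n - 110) - 36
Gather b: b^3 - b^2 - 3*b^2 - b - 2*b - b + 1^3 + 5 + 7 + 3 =b^3 - 4*b^2 - 4*b + 16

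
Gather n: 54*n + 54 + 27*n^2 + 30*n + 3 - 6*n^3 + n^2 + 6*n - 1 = -6*n^3 + 28*n^2 + 90*n + 56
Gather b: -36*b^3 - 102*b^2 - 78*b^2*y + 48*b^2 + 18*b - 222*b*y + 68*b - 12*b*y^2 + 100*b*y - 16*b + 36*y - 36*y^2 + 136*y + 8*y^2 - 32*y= -36*b^3 + b^2*(-78*y - 54) + b*(-12*y^2 - 122*y + 70) - 28*y^2 + 140*y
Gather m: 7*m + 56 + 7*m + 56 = 14*m + 112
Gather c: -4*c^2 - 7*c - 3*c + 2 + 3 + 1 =-4*c^2 - 10*c + 6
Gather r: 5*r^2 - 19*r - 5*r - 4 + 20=5*r^2 - 24*r + 16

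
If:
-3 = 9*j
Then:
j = -1/3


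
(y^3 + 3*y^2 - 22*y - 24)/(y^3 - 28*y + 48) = (y + 1)/(y - 2)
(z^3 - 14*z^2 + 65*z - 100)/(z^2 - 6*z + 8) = (z^2 - 10*z + 25)/(z - 2)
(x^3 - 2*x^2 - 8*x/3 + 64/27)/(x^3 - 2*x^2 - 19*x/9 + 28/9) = (9*x^2 - 30*x + 16)/(3*(3*x^2 - 10*x + 7))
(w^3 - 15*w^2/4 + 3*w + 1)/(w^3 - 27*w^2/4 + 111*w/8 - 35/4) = 2*(4*w^2 - 7*w - 2)/(8*w^2 - 38*w + 35)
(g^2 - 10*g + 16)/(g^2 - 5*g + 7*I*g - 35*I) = (g^2 - 10*g + 16)/(g^2 + g*(-5 + 7*I) - 35*I)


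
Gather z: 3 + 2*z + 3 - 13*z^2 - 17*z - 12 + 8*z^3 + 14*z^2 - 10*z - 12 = 8*z^3 + z^2 - 25*z - 18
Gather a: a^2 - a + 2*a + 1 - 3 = a^2 + a - 2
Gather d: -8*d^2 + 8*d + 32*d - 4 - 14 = -8*d^2 + 40*d - 18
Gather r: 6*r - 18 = 6*r - 18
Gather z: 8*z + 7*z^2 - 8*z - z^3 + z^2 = -z^3 + 8*z^2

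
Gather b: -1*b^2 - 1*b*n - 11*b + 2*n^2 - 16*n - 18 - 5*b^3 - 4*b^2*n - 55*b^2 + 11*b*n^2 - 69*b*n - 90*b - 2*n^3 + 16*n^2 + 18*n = -5*b^3 + b^2*(-4*n - 56) + b*(11*n^2 - 70*n - 101) - 2*n^3 + 18*n^2 + 2*n - 18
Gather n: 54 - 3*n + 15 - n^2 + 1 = -n^2 - 3*n + 70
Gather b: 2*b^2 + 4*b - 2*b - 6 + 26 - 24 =2*b^2 + 2*b - 4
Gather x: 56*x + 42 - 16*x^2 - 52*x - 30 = -16*x^2 + 4*x + 12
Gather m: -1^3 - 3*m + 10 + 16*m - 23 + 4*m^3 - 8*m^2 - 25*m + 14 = 4*m^3 - 8*m^2 - 12*m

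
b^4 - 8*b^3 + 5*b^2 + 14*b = b*(b - 7)*(b - 2)*(b + 1)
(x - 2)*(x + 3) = x^2 + x - 6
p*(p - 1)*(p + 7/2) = p^3 + 5*p^2/2 - 7*p/2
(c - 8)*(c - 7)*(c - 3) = c^3 - 18*c^2 + 101*c - 168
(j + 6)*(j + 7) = j^2 + 13*j + 42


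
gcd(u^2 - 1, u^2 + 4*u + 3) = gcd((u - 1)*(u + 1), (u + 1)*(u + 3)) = u + 1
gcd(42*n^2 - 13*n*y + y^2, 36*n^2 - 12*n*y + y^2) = -6*n + y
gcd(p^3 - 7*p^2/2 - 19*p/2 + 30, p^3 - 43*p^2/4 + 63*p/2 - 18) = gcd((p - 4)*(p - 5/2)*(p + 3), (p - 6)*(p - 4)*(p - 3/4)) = p - 4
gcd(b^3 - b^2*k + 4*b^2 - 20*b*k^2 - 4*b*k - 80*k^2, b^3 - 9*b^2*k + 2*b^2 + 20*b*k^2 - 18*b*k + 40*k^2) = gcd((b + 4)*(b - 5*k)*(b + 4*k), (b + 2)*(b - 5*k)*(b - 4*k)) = b - 5*k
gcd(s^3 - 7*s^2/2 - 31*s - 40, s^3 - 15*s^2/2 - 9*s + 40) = s^2 - 11*s/2 - 20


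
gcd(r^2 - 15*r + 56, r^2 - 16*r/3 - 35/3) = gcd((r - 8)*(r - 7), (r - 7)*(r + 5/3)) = r - 7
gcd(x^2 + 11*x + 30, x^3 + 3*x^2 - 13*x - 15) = x + 5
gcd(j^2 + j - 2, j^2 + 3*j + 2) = j + 2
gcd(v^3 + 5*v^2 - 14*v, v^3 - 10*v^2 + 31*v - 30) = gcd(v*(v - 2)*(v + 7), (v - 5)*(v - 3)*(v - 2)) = v - 2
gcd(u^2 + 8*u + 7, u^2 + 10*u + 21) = u + 7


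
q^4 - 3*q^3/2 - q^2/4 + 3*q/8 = q*(q - 3/2)*(q - 1/2)*(q + 1/2)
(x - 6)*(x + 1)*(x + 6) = x^3 + x^2 - 36*x - 36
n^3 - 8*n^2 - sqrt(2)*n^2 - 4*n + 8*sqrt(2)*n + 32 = (n - 8)*(n - 2*sqrt(2))*(n + sqrt(2))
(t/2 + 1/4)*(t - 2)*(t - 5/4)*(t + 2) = t^4/2 - 3*t^3/8 - 37*t^2/16 + 3*t/2 + 5/4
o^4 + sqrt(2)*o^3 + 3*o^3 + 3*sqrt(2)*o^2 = o^2*(o + 3)*(o + sqrt(2))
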